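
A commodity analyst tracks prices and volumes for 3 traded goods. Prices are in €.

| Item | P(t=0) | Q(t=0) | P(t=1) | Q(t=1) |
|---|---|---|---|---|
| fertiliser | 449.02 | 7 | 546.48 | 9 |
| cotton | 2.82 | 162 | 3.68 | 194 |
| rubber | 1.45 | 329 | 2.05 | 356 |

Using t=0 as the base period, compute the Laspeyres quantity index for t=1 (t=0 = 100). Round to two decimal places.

Laspeyres quantity index uses base-period prices as weights.
ΣP(t=0)·Q(t=1) = 449.02×9 + 2.82×194 + 1.45×356 = 4041.18 + 547.08 + 516.2 = 5104.46
ΣP(t=0)·Q(t=0) = 449.02×7 + 2.82×162 + 1.45×329 = 3143.14 + 456.84 + 477.05 = 4077.03
Index = 5104.46 / 4077.03 × 100 = 125.2005

125.20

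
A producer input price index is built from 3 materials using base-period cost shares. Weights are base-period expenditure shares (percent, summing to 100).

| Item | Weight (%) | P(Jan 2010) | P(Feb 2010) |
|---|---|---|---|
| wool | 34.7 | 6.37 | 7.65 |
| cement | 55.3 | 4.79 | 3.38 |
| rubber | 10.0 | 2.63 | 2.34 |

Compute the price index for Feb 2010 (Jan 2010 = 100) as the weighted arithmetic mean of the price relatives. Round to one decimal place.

wool: 34.7 × (7.65/6.37) = 34.7 × 1.200942 = 41.6727
cement: 55.3 × (3.38/4.79) = 55.3 × 0.705637 = 39.0217
rubber: 10.0 × (2.34/2.63) = 10.0 × 0.889734 = 8.8973
Index = Σ wᵢ·(p₁ᵢ/p₀ᵢ) = 41.6727 + 39.0217 + 8.8973 = 89.5917

89.6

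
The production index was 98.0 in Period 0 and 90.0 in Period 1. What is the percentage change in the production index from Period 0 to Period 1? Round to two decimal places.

-8.16%

Change = (90.0 − 98.0) / 98.0 × 100
       = -8.0 / 98.0 × 100 = -8.1633%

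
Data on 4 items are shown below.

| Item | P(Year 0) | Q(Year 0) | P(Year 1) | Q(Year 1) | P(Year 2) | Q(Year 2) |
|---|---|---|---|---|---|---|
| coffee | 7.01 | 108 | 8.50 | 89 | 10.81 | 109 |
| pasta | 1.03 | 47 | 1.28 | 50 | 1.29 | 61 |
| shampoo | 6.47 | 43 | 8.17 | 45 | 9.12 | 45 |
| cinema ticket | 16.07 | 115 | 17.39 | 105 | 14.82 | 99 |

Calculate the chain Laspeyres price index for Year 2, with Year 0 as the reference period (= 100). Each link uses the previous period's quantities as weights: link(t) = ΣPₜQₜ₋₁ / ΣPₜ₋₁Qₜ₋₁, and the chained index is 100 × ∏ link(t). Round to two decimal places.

Link Year 0→Year 1:
ΣP(Year 1)Q(Year 0) = 8.50×108 + 1.28×47 + 8.17×43 + 17.39×115 = 918 + 60.16 + 351.31 + 1999.85 = 3329.32
ΣP(Year 0)Q(Year 0) = 7.01×108 + 1.03×47 + 6.47×43 + 16.07×115 = 757.08 + 48.41 + 278.21 + 1848.05 = 2931.75
link = 3329.32/2931.75 = 1.135608
Link Year 1→Year 2:
ΣP(Year 2)Q(Year 1) = 10.81×89 + 1.29×50 + 9.12×45 + 14.82×105 = 962.09 + 64.5 + 410.4 + 1556.1 = 2993.09
ΣP(Year 1)Q(Year 1) = 8.50×89 + 1.28×50 + 8.17×45 + 17.39×105 = 756.5 + 64 + 367.65 + 1825.95 = 3014.1
link = 2993.09/3014.1 = 0.993029
Chained index = 100 × 1.135608 × 0.993029 = 112.7693

112.77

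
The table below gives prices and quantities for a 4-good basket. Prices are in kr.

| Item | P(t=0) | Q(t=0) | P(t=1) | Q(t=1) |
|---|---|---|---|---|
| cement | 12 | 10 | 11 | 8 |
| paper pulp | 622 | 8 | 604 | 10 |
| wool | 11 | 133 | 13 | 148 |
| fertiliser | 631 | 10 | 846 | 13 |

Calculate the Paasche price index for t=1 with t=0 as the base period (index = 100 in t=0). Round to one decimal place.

118.0

Paasche price index uses current-period quantities as weights.
ΣP(t=1)·Q(t=1) = 11×8 + 604×10 + 13×148 + 846×13 = 88 + 6040 + 1924 + 10998 = 19050
ΣP(t=0)·Q(t=1) = 12×8 + 622×10 + 11×148 + 631×13 = 96 + 6220 + 1628 + 8203 = 16147
Index = 19050 / 16147 × 100 = 117.9786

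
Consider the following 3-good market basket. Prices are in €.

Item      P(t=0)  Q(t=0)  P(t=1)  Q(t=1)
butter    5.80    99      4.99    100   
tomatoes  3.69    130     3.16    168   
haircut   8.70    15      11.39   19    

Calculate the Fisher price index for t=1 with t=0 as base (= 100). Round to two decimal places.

91.05

Laspeyres component (base-period weights):
ΣP(t=1)Q(t=0) = 4.99×99 + 3.16×130 + 11.39×15 = 494.01 + 410.8 + 170.85 = 1075.66
ΣP(t=0)Q(t=0) = 5.80×99 + 3.69×130 + 8.70×15 = 574.2 + 479.7 + 130.5 = 1184.4
L = 1075.66 / 1184.4 × 100 = 90.8190
Paasche component (current-period weights):
ΣP(t=1)Q(t=1) = 4.99×100 + 3.16×168 + 11.39×19 = 499 + 530.88 + 216.41 = 1246.29
ΣP(t=0)Q(t=1) = 5.80×100 + 3.69×168 + 8.70×19 = 580 + 619.92 + 165.3 = 1365.22
P = 1246.29 / 1365.22 × 100 = 91.2886
Fisher = √(L × P) = √(90.8190 × 91.2886) = 91.0535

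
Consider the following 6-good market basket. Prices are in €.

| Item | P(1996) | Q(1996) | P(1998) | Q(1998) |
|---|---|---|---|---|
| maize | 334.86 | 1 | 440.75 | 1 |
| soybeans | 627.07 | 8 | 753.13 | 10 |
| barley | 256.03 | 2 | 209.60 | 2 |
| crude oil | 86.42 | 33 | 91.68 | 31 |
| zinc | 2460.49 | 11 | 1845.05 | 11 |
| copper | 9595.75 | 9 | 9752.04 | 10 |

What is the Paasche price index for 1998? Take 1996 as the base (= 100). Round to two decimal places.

97.16

Paasche price index uses current-period quantities as weights.
ΣP(1998)·Q(1998) = 440.75×1 + 753.13×10 + 209.60×2 + 91.68×31 + 1845.05×11 + 9752.04×10 = 440.75 + 7531.3 + 419.2 + 2842.08 + 20295.55 + 97520.4 = 129049.28
ΣP(1996)·Q(1998) = 334.86×1 + 627.07×10 + 256.03×2 + 86.42×31 + 2460.49×11 + 9595.75×10 = 334.86 + 6270.7 + 512.06 + 2679.02 + 27065.39 + 95957.5 = 132819.53
Index = 129049.28 / 132819.53 × 100 = 97.1614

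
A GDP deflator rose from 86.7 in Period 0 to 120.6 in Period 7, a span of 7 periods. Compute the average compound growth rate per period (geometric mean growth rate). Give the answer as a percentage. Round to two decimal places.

4.83%

Growth factor = (120.6/86.7)^(1/7) = (1.391003)^(1/7) = 1.048276
Growth rate = 1.048276 − 1 = 0.048276 = 4.8276%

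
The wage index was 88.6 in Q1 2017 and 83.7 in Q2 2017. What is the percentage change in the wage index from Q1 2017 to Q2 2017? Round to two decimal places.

Change = (83.7 − 88.6) / 88.6 × 100
       = -4.9 / 88.6 × 100 = -5.5305%

-5.53%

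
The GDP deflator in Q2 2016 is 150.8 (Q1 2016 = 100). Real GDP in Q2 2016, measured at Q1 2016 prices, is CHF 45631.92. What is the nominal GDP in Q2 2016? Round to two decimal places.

Nominal = Real × (Index/100) = 45631.92 × (150.8/100)
        = 45631.92 × 1.508 = 68812.9354

68812.94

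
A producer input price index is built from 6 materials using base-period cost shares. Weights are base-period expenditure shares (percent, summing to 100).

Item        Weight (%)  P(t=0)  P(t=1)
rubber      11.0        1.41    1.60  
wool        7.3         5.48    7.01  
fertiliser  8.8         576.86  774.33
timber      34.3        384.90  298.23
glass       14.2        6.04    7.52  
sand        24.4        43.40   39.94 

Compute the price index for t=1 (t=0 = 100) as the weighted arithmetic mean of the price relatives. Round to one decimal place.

rubber: 11.0 × (1.60/1.41) = 11.0 × 1.134752 = 12.4823
wool: 7.3 × (7.01/5.48) = 7.3 × 1.279197 = 9.3381
fertiliser: 8.8 × (774.33/576.86) = 8.8 × 1.342319 = 11.8124
timber: 34.3 × (298.23/384.90) = 34.3 × 0.774825 = 26.5765
glass: 14.2 × (7.52/6.04) = 14.2 × 1.245033 = 17.6795
sand: 24.4 × (39.94/43.40) = 24.4 × 0.920276 = 22.4547
Index = Σ wᵢ·(p₁ᵢ/p₀ᵢ) = 12.4823 + 9.3381 + 11.8124 + 26.5765 + 17.6795 + 22.4547 = 100.3435

100.3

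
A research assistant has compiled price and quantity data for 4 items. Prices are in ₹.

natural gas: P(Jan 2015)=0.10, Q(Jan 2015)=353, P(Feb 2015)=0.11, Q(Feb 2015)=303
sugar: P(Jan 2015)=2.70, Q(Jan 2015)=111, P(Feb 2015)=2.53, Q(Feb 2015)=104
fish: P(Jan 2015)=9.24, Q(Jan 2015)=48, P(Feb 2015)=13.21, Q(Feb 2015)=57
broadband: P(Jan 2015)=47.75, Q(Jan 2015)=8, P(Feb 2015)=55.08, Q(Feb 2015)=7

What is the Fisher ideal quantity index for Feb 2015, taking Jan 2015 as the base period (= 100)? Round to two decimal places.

101.95

Laspeyres component (base-period weights):
ΣP(Jan 2015)Q(Feb 2015) = 0.10×303 + 2.70×104 + 9.24×57 + 47.75×7 = 30.3 + 280.8 + 526.68 + 334.25 = 1172.03
ΣP(Jan 2015)Q(Jan 2015) = 0.10×353 + 2.70×111 + 9.24×48 + 47.75×8 = 35.3 + 299.7 + 443.52 + 382 = 1160.52
L = 1172.03 / 1160.52 × 100 = 100.9918
Paasche component (current-period weights):
ΣP(Feb 2015)Q(Feb 2015) = 0.11×303 + 2.53×104 + 13.21×57 + 55.08×7 = 33.33 + 263.12 + 752.97 + 385.56 = 1434.98
ΣP(Feb 2015)Q(Jan 2015) = 0.11×353 + 2.53×111 + 13.21×48 + 55.08×8 = 38.83 + 280.83 + 634.08 + 440.64 = 1394.38
P = 1434.98 / 1394.38 × 100 = 102.9117
Fisher = √(L × P) = √(100.9918 × 102.9117) = 101.9472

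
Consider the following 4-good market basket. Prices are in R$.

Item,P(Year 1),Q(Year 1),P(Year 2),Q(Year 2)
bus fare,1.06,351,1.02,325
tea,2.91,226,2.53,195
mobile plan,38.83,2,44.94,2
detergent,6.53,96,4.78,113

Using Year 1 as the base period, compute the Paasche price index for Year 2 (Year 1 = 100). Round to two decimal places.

Paasche price index uses current-period quantities as weights.
ΣP(Year 2)·Q(Year 2) = 1.02×325 + 2.53×195 + 44.94×2 + 4.78×113 = 331.5 + 493.35 + 89.88 + 540.14 = 1454.87
ΣP(Year 1)·Q(Year 2) = 1.06×325 + 2.91×195 + 38.83×2 + 6.53×113 = 344.5 + 567.45 + 77.66 + 737.89 = 1727.5
Index = 1454.87 / 1727.5 × 100 = 84.2182

84.22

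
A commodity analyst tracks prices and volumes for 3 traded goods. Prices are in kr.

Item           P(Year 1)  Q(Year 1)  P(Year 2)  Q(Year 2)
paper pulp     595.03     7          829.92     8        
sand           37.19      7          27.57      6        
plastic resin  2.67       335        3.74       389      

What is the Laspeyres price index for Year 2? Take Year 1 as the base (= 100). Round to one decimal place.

136.4

Laspeyres price index uses base-period quantities as weights.
ΣP(Year 2)·Q(Year 1) = 829.92×7 + 27.57×7 + 3.74×335 = 5809.44 + 192.99 + 1252.9 = 7255.33
ΣP(Year 1)·Q(Year 1) = 595.03×7 + 37.19×7 + 2.67×335 = 4165.21 + 260.33 + 894.45 = 5319.99
Index = 7255.33 / 5319.99 × 100 = 136.3786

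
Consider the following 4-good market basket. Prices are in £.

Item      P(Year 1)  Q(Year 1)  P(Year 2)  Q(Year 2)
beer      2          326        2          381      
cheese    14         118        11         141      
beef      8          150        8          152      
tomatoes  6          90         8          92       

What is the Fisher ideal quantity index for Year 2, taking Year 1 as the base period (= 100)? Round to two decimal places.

Laspeyres component (base-period weights):
ΣP(Year 1)Q(Year 2) = 2×381 + 14×141 + 8×152 + 6×92 = 762 + 1974 + 1216 + 552 = 4504
ΣP(Year 1)Q(Year 1) = 2×326 + 14×118 + 8×150 + 6×90 = 652 + 1652 + 1200 + 540 = 4044
L = 4504 / 4044 × 100 = 111.3749
Paasche component (current-period weights):
ΣP(Year 2)Q(Year 2) = 2×381 + 11×141 + 8×152 + 8×92 = 762 + 1551 + 1216 + 736 = 4265
ΣP(Year 2)Q(Year 1) = 2×326 + 11×118 + 8×150 + 8×90 = 652 + 1298 + 1200 + 720 = 3870
P = 4265 / 3870 × 100 = 110.2067
Fisher = √(L × P) = √(111.3749 × 110.2067) = 110.7893

110.79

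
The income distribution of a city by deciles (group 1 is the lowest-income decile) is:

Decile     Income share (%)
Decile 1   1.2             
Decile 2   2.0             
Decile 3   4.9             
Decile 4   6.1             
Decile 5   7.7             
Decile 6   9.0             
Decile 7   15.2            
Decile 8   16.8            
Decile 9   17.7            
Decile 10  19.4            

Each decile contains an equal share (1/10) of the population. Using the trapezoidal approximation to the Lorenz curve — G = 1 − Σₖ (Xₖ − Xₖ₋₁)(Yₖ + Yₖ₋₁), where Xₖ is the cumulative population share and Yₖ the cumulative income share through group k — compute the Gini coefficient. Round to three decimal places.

0.362

Cumulative income shares Yₖ: 0.0120, 0.0320, 0.0810, 0.1420, 0.2190, 0.3090, 0.4610, 0.6290, 0.8060, 1.0000
Σ (Xₖ−Xₖ₋₁)(Yₖ+Yₖ₋₁) = (1/10)(0.0120+0.0000) + (1/10)(0.0320+0.0120) + (1/10)(0.0810+0.0320) + (1/10)(0.1420+0.0810) + (1/10)(0.2190+0.1420) + (1/10)(0.3090+0.2190) + (1/10)(0.4610+0.3090) + (1/10)(0.6290+0.4610) + (1/10)(0.8060+0.6290) + (1/10)(1.0000+0.8060)
  = 0.0012 + 0.0044 + 0.0113 + 0.0223 + 0.0361 + 0.0528 + 0.0770 + 0.1090 + 0.1435 + 0.1806 = 0.6382
G = 1 − 0.6382 = 0.3618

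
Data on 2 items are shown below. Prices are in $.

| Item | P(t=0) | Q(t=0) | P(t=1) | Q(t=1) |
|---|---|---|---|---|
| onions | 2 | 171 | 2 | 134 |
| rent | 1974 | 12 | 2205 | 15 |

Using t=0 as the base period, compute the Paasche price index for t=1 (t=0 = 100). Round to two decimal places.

Paasche price index uses current-period quantities as weights.
ΣP(t=1)·Q(t=1) = 2×134 + 2205×15 = 268 + 33075 = 33343
ΣP(t=0)·Q(t=1) = 2×134 + 1974×15 = 268 + 29610 = 29878
Index = 33343 / 29878 × 100 = 111.5972

111.60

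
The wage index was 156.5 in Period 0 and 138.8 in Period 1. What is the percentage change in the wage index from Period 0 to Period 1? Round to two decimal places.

-11.31%

Change = (138.8 − 156.5) / 156.5 × 100
       = -17.7 / 156.5 × 100 = -11.3099%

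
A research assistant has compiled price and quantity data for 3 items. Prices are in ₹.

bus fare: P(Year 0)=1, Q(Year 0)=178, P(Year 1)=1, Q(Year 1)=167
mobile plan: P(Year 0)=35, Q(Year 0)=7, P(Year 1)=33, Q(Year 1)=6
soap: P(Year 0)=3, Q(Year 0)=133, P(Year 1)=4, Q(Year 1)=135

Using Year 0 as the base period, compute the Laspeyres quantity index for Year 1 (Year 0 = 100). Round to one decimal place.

95.1

Laspeyres quantity index uses base-period prices as weights.
ΣP(Year 0)·Q(Year 1) = 1×167 + 35×6 + 3×135 = 167 + 210 + 405 = 782
ΣP(Year 0)·Q(Year 0) = 1×178 + 35×7 + 3×133 = 178 + 245 + 399 = 822
Index = 782 / 822 × 100 = 95.1338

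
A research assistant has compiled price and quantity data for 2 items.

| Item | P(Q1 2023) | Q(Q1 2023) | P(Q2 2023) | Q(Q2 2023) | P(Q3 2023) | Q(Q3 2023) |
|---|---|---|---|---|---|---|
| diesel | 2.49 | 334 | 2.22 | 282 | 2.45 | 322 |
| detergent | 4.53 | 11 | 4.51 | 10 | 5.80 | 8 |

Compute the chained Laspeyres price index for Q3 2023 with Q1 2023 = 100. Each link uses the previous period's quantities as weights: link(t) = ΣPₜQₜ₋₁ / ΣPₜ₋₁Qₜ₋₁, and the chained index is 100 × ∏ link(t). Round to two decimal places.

Link Q1 2023→Q2 2023:
ΣP(Q2 2023)Q(Q1 2023) = 2.22×334 + 4.51×11 = 741.48 + 49.61 = 791.09
ΣP(Q1 2023)Q(Q1 2023) = 2.49×334 + 4.53×11 = 831.66 + 49.83 = 881.49
link = 791.09/881.49 = 0.897446
Link Q2 2023→Q3 2023:
ΣP(Q3 2023)Q(Q2 2023) = 2.45×282 + 5.80×10 = 690.9 + 58 = 748.9
ΣP(Q2 2023)Q(Q2 2023) = 2.22×282 + 4.51×10 = 626.04 + 45.1 = 671.14
link = 748.9/671.14 = 1.115863
Chained index = 100 × 0.897446 × 1.115863 = 100.1427

100.14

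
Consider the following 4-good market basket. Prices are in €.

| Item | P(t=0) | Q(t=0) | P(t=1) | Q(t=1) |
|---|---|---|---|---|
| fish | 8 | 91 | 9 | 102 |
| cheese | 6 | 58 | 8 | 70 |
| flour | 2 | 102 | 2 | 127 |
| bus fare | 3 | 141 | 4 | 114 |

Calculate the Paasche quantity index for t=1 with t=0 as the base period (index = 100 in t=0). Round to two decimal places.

106.68

Paasche quantity index uses current-period prices as weights.
ΣP(t=1)·Q(t=1) = 9×102 + 8×70 + 2×127 + 4×114 = 918 + 560 + 254 + 456 = 2188
ΣP(t=1)·Q(t=0) = 9×91 + 8×58 + 2×102 + 4×141 = 819 + 464 + 204 + 564 = 2051
Index = 2188 / 2051 × 100 = 106.6797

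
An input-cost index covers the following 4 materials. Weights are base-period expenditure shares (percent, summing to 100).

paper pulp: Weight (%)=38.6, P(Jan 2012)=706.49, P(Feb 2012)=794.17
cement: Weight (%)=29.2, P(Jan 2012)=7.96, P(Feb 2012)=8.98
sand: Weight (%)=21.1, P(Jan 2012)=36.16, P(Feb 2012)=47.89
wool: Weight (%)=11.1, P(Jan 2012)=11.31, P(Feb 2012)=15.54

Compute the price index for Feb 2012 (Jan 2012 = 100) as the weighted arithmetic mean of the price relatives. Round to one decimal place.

paper pulp: 38.6 × (794.17/706.49) = 38.6 × 1.124106 = 43.3905
cement: 29.2 × (8.98/7.96) = 29.2 × 1.128141 = 32.9417
sand: 21.1 × (47.89/36.16) = 21.1 × 1.324392 = 27.9447
wool: 11.1 × (15.54/11.31) = 11.1 × 1.374005 = 15.2515
Index = Σ wᵢ·(p₁ᵢ/p₀ᵢ) = 43.3905 + 32.9417 + 27.9447 + 15.2515 = 119.5283

119.5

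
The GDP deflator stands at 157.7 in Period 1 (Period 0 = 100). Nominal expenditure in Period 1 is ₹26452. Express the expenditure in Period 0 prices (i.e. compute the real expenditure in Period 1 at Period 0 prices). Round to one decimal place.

Real = Nominal ÷ (Index/100) = 26452 ÷ (157.7/100)
     = 26452 ÷ 1.577 = 16773.6208

16773.6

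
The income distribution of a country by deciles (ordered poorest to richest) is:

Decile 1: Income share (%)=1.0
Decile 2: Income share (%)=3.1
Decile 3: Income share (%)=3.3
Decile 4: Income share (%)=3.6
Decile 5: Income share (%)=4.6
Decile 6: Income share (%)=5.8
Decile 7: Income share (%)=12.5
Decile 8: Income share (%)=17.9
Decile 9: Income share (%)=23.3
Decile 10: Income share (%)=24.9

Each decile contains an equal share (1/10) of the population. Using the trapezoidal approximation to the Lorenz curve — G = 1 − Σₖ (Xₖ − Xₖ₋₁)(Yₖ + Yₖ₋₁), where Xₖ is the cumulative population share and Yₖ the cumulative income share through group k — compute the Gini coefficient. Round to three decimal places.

0.457

Cumulative income shares Yₖ: 0.0100, 0.0410, 0.0740, 0.1100, 0.1560, 0.2140, 0.3390, 0.5180, 0.7510, 1.0000
Σ (Xₖ−Xₖ₋₁)(Yₖ+Yₖ₋₁) = (1/10)(0.0100+0.0000) + (1/10)(0.0410+0.0100) + (1/10)(0.0740+0.0410) + (1/10)(0.1100+0.0740) + (1/10)(0.1560+0.1100) + (1/10)(0.2140+0.1560) + (1/10)(0.3390+0.2140) + (1/10)(0.5180+0.3390) + (1/10)(0.7510+0.5180) + (1/10)(1.0000+0.7510)
  = 0.0010 + 0.0051 + 0.0115 + 0.0184 + 0.0266 + 0.0370 + 0.0553 + 0.0857 + 0.1269 + 0.1751 = 0.5426
G = 1 − 0.5426 = 0.4574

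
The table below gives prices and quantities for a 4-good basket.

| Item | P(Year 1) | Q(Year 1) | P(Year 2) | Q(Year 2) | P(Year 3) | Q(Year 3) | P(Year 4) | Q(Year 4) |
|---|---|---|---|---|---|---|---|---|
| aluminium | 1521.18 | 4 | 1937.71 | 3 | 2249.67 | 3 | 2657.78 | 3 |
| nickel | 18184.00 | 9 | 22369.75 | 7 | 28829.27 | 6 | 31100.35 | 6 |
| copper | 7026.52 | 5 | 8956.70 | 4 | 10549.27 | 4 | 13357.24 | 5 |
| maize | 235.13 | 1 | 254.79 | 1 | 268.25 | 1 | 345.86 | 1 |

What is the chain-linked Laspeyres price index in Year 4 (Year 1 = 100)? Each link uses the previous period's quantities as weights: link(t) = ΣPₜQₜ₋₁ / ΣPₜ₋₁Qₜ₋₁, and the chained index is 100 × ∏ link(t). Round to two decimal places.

Link Year 1→Year 2:
ΣP(Year 2)Q(Year 1) = 1937.71×4 + 22369.75×9 + 8956.70×5 + 254.79×1 = 7750.84 + 201327.75 + 44783.5 + 254.79 = 254116.88
ΣP(Year 1)Q(Year 1) = 1521.18×4 + 18184.00×9 + 7026.52×5 + 235.13×1 = 6084.72 + 163656 + 35132.6 + 235.13 = 205108.45
link = 254116.88/205108.45 = 1.238939
Link Year 2→Year 3:
ΣP(Year 3)Q(Year 2) = 2249.67×3 + 28829.27×7 + 10549.27×4 + 268.25×1 = 6749.01 + 201804.89 + 42197.08 + 268.25 = 251019.23
ΣP(Year 2)Q(Year 2) = 1937.71×3 + 22369.75×7 + 8956.70×4 + 254.79×1 = 5813.13 + 156588.25 + 35826.8 + 254.79 = 198482.97
link = 251019.23/198482.97 = 1.264689
Link Year 3→Year 4:
ΣP(Year 4)Q(Year 3) = 2657.78×3 + 31100.35×6 + 13357.24×4 + 345.86×1 = 7973.34 + 186602.1 + 53428.96 + 345.86 = 248350.26
ΣP(Year 3)Q(Year 3) = 2249.67×3 + 28829.27×6 + 10549.27×4 + 268.25×1 = 6749.01 + 172975.62 + 42197.08 + 268.25 = 222189.96
link = 248350.26/222189.96 = 1.117738
Chained index = 100 × 1.238939 × 1.264689 × 1.117738 = 175.1354

175.14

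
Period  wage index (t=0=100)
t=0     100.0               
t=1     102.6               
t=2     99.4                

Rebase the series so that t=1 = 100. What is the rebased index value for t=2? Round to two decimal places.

Rebased(t=2) = 99.4 / 102.6 × 100 = 96.8811

96.88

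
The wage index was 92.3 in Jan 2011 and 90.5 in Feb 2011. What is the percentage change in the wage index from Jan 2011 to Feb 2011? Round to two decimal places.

-1.95%

Change = (90.5 − 92.3) / 92.3 × 100
       = -1.8 / 92.3 × 100 = -1.9502%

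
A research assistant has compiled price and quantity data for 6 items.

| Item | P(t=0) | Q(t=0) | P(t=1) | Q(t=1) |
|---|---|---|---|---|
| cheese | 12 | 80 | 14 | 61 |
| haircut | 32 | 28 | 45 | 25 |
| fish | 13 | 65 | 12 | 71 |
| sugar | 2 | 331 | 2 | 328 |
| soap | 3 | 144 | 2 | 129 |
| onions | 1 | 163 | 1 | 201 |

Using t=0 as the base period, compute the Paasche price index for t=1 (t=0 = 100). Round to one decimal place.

106.7

Paasche price index uses current-period quantities as weights.
ΣP(t=1)·Q(t=1) = 14×61 + 45×25 + 12×71 + 2×328 + 2×129 + 1×201 = 854 + 1125 + 852 + 656 + 258 + 201 = 3946
ΣP(t=0)·Q(t=1) = 12×61 + 32×25 + 13×71 + 2×328 + 3×129 + 1×201 = 732 + 800 + 923 + 656 + 387 + 201 = 3699
Index = 3946 / 3699 × 100 = 106.6775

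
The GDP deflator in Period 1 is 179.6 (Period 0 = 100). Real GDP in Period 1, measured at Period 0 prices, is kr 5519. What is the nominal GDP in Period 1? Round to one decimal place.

9912.1

Nominal = Real × (Index/100) = 5519 × (179.6/100)
        = 5519 × 1.796 = 9912.1240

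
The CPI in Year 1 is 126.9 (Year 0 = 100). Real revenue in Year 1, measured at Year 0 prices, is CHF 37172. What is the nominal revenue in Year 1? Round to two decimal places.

47171.27

Nominal = Real × (Index/100) = 37172 × (126.9/100)
        = 37172 × 1.269 = 47171.2680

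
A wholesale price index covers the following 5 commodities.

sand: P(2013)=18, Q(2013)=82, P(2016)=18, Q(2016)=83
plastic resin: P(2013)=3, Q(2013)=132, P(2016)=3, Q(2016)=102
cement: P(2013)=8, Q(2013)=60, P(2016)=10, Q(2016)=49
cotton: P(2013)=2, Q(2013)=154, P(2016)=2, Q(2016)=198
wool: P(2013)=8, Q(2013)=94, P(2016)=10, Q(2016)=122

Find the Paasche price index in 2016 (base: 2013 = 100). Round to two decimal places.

109.60

Paasche price index uses current-period quantities as weights.
ΣP(2016)·Q(2016) = 18×83 + 3×102 + 10×49 + 2×198 + 10×122 = 1494 + 306 + 490 + 396 + 1220 = 3906
ΣP(2013)·Q(2016) = 18×83 + 3×102 + 8×49 + 2×198 + 8×122 = 1494 + 306 + 392 + 396 + 976 = 3564
Index = 3906 / 3564 × 100 = 109.5960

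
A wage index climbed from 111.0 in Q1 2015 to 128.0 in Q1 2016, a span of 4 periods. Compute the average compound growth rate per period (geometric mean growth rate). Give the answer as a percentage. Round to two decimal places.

3.63%

Growth factor = (128.0/111.0)^(1/4) = (1.153153)^(1/4) = 1.036267
Growth rate = 1.036267 − 1 = 0.036267 = 3.6267%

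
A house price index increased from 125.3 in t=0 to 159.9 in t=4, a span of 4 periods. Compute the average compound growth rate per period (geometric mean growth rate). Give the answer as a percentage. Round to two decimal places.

Growth factor = (159.9/125.3)^(1/4) = (1.276137)^(1/4) = 1.062856
Growth rate = 1.062856 − 1 = 0.062856 = 6.2856%

6.29%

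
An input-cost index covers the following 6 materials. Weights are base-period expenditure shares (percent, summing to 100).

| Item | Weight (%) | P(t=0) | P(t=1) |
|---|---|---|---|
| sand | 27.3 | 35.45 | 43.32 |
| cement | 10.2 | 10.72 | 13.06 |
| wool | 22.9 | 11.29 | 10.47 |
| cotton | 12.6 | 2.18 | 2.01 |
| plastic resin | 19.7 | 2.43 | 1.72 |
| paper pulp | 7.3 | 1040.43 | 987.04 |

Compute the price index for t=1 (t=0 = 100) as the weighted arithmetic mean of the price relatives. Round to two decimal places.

99.51

sand: 27.3 × (43.32/35.45) = 27.3 × 1.222003 = 33.3607
cement: 10.2 × (13.06/10.72) = 10.2 × 1.218284 = 12.4265
wool: 22.9 × (10.47/11.29) = 22.9 × 0.927369 = 21.2368
cotton: 12.6 × (2.01/2.18) = 12.6 × 0.922018 = 11.6174
plastic resin: 19.7 × (1.72/2.43) = 19.7 × 0.707819 = 13.9440
paper pulp: 7.3 × (987.04/1040.43) = 7.3 × 0.948685 = 6.9254
Index = Σ wᵢ·(p₁ᵢ/p₀ᵢ) = 33.3607 + 12.4265 + 21.2368 + 11.6174 + 13.9440 + 6.9254 = 99.5108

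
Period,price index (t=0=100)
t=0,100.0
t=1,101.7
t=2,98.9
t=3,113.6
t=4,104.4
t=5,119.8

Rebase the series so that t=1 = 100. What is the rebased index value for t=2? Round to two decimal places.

Rebased(t=2) = 98.9 / 101.7 × 100 = 97.2468

97.25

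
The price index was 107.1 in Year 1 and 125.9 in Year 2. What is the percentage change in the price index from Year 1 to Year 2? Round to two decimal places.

17.55%

Change = (125.9 − 107.1) / 107.1 × 100
       = 18.8 / 107.1 × 100 = 17.5537%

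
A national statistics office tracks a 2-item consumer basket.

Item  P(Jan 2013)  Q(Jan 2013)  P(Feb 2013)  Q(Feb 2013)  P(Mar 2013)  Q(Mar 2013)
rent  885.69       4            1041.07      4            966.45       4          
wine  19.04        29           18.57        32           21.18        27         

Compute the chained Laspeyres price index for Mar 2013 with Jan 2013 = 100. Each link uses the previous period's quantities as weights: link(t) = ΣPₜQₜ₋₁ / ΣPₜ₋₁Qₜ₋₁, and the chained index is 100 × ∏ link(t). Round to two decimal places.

109.66

Link Jan 2013→Feb 2013:
ΣP(Feb 2013)Q(Jan 2013) = 1041.07×4 + 18.57×29 = 4164.28 + 538.53 = 4702.81
ΣP(Jan 2013)Q(Jan 2013) = 885.69×4 + 19.04×29 = 3542.76 + 552.16 = 4094.92
link = 4702.81/4094.92 = 1.148450
Link Feb 2013→Mar 2013:
ΣP(Mar 2013)Q(Feb 2013) = 966.45×4 + 21.18×32 = 3865.8 + 677.76 = 4543.56
ΣP(Feb 2013)Q(Feb 2013) = 1041.07×4 + 18.57×32 = 4164.28 + 594.24 = 4758.52
link = 4543.56/4758.52 = 0.954826
Chained index = 100 × 1.148450 × 0.954826 = 109.6570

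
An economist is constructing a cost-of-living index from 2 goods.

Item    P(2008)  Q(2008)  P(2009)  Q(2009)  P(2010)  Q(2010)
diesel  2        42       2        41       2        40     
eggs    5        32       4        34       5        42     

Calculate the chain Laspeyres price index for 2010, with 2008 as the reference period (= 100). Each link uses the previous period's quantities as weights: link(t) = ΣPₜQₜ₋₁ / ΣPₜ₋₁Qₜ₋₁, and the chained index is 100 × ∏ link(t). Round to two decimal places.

100.44

Link 2008→2009:
ΣP(2009)Q(2008) = 2×42 + 4×32 = 84 + 128 = 212
ΣP(2008)Q(2008) = 2×42 + 5×32 = 84 + 160 = 244
link = 212/244 = 0.868852
Link 2009→2010:
ΣP(2010)Q(2009) = 2×41 + 5×34 = 82 + 170 = 252
ΣP(2009)Q(2009) = 2×41 + 4×34 = 82 + 136 = 218
link = 252/218 = 1.155963
Chained index = 100 × 0.868852 × 1.155963 = 100.4362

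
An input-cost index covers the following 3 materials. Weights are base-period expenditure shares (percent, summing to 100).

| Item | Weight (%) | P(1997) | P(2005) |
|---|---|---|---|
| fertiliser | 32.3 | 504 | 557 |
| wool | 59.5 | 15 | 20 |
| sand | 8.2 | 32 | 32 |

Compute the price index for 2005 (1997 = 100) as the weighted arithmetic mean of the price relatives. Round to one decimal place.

fertiliser: 32.3 × (557/504) = 32.3 × 1.105159 = 35.6966
wool: 59.5 × (20/15) = 59.5 × 1.333333 = 79.3333
sand: 8.2 × (32/32) = 8.2 × 1.000000 = 8.2000
Index = Σ wᵢ·(p₁ᵢ/p₀ᵢ) = 35.6966 + 79.3333 + 8.2000 = 123.2300

123.2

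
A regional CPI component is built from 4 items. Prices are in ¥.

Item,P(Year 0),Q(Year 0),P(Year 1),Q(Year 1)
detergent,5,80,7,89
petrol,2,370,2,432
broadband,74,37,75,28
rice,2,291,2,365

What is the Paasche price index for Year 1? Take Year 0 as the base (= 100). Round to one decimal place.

105.0

Paasche price index uses current-period quantities as weights.
ΣP(Year 1)·Q(Year 1) = 7×89 + 2×432 + 75×28 + 2×365 = 623 + 864 + 2100 + 730 = 4317
ΣP(Year 0)·Q(Year 1) = 5×89 + 2×432 + 74×28 + 2×365 = 445 + 864 + 2072 + 730 = 4111
Index = 4317 / 4111 × 100 = 105.0109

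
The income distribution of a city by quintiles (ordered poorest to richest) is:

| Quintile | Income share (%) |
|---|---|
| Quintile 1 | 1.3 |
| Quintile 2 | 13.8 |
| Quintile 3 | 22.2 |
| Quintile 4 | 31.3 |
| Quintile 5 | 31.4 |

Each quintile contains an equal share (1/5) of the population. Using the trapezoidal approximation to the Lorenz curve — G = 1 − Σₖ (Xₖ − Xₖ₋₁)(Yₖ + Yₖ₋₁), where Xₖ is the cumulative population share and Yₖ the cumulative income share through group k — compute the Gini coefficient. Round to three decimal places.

Cumulative income shares Yₖ: 0.0130, 0.1510, 0.3730, 0.6860, 1.0000
Σ (Xₖ−Xₖ₋₁)(Yₖ+Yₖ₋₁) = (1/5)(0.0130+0.0000) + (1/5)(0.1510+0.0130) + (1/5)(0.3730+0.1510) + (1/5)(0.6860+0.3730) + (1/5)(1.0000+0.6860)
  = 0.0026 + 0.0328 + 0.1048 + 0.2118 + 0.3372 = 0.6892
G = 1 − 0.6892 = 0.3108

0.311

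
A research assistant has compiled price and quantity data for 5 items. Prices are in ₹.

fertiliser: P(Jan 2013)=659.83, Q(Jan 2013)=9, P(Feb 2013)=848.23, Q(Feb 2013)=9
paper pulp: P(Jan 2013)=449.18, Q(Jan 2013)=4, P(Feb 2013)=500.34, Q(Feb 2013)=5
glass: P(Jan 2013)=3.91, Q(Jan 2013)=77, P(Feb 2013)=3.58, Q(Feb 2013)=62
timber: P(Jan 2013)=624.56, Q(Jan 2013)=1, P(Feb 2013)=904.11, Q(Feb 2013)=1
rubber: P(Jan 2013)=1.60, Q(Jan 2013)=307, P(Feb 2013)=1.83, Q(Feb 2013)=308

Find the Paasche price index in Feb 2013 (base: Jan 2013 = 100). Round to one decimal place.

123.9

Paasche price index uses current-period quantities as weights.
ΣP(Feb 2013)·Q(Feb 2013) = 848.23×9 + 500.34×5 + 3.58×62 + 904.11×1 + 1.83×308 = 7634.07 + 2501.7 + 221.96 + 904.11 + 563.64 = 11825.48
ΣP(Jan 2013)·Q(Feb 2013) = 659.83×9 + 449.18×5 + 3.91×62 + 624.56×1 + 1.60×308 = 5938.47 + 2245.9 + 242.42 + 624.56 + 492.8 = 9544.15
Index = 11825.48 / 9544.15 × 100 = 123.9029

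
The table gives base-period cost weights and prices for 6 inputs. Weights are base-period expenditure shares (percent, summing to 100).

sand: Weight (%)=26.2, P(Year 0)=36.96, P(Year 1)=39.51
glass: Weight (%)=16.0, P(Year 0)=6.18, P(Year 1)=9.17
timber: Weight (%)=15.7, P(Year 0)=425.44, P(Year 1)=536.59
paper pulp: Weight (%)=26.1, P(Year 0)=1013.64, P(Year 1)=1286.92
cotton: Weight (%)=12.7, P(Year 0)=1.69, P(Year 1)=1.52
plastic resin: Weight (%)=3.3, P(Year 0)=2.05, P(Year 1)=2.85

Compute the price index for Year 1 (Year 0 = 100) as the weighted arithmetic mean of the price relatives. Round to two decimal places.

120.70

sand: 26.2 × (39.51/36.96) = 26.2 × 1.068994 = 28.0076
glass: 16.0 × (9.17/6.18) = 16.0 × 1.483819 = 23.7411
timber: 15.7 × (536.59/425.44) = 15.7 × 1.261259 = 19.8018
paper pulp: 26.1 × (1286.92/1013.64) = 26.1 × 1.269603 = 33.1366
cotton: 12.7 × (1.52/1.69) = 12.7 × 0.899408 = 11.4225
plastic resin: 3.3 × (2.85/2.05) = 3.3 × 1.390244 = 4.5878
Index = Σ wᵢ·(p₁ᵢ/p₀ᵢ) = 28.0076 + 23.7411 + 19.8018 + 33.1366 + 11.4225 + 4.5878 = 120.6974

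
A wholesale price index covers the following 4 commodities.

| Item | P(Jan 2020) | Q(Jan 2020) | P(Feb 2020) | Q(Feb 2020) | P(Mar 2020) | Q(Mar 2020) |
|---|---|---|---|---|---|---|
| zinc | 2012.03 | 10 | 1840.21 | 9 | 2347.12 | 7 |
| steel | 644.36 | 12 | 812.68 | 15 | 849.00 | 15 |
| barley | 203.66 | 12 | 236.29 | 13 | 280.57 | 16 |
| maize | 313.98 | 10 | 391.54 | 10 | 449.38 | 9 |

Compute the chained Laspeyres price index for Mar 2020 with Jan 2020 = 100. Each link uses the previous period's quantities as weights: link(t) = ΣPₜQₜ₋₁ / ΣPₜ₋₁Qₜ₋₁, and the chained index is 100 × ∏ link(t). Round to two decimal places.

122.68

Link Jan 2020→Feb 2020:
ΣP(Feb 2020)Q(Jan 2020) = 1840.21×10 + 812.68×12 + 236.29×12 + 391.54×10 = 18402.1 + 9752.16 + 2835.48 + 3915.4 = 34905.14
ΣP(Jan 2020)Q(Jan 2020) = 2012.03×10 + 644.36×12 + 203.66×12 + 313.98×10 = 20120.3 + 7732.32 + 2443.92 + 3139.8 = 33436.34
link = 34905.14/33436.34 = 1.043928
Link Feb 2020→Mar 2020:
ΣP(Mar 2020)Q(Feb 2020) = 2347.12×9 + 849.00×15 + 280.57×13 + 449.38×10 = 21124.08 + 12735 + 3647.41 + 4493.8 = 42000.29
ΣP(Feb 2020)Q(Feb 2020) = 1840.21×9 + 812.68×15 + 236.29×13 + 391.54×10 = 16561.89 + 12190.2 + 3071.77 + 3915.4 = 35739.26
link = 42000.29/35739.26 = 1.175186
Chained index = 100 × 1.043928 × 1.175186 = 122.6810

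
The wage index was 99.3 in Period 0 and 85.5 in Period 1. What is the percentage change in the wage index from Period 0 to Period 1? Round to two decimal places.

-13.90%

Change = (85.5 − 99.3) / 99.3 × 100
       = -13.8 / 99.3 × 100 = -13.8973%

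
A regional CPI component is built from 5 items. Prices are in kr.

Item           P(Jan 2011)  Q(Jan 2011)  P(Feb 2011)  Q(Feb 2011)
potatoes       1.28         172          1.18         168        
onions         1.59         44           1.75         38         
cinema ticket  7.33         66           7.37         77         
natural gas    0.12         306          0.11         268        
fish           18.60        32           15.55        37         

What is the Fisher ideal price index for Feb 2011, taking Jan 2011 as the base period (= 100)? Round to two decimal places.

Laspeyres component (base-period weights):
ΣP(Feb 2011)Q(Jan 2011) = 1.18×172 + 1.75×44 + 7.37×66 + 0.11×306 + 15.55×32 = 202.96 + 77 + 486.42 + 33.66 + 497.6 = 1297.64
ΣP(Jan 2011)Q(Jan 2011) = 1.28×172 + 1.59×44 + 7.33×66 + 0.12×306 + 18.60×32 = 220.16 + 69.96 + 483.78 + 36.72 + 595.2 = 1405.82
L = 1297.64 / 1405.82 × 100 = 92.3048
Paasche component (current-period weights):
ΣP(Feb 2011)Q(Feb 2011) = 1.18×168 + 1.75×38 + 7.37×77 + 0.11×268 + 15.55×37 = 198.24 + 66.5 + 567.49 + 29.48 + 575.35 = 1437.06
ΣP(Jan 2011)Q(Feb 2011) = 1.28×168 + 1.59×38 + 7.33×77 + 0.12×268 + 18.60×37 = 215.04 + 60.42 + 564.41 + 32.16 + 688.2 = 1560.23
P = 1437.06 / 1560.23 × 100 = 92.1057
Fisher = √(L × P) = √(92.3048 × 92.1057) = 92.2052

92.21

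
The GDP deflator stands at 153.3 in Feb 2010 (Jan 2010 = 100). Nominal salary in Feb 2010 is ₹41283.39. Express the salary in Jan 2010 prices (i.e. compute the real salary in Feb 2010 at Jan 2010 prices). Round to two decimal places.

Real = Nominal ÷ (Index/100) = 41283.39 ÷ (153.3/100)
     = 41283.39 ÷ 1.533 = 26929.8043

26929.80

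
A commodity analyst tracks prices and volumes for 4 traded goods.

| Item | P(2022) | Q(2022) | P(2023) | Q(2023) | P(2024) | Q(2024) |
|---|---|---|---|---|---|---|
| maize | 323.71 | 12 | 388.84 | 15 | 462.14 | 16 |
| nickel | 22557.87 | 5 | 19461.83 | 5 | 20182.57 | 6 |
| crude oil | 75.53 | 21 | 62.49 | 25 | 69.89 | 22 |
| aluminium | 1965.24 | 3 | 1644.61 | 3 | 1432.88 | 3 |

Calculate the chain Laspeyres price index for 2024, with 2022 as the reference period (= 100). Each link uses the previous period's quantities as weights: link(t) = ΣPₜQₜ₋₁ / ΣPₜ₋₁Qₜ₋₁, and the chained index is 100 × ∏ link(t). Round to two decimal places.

90.55

Link 2022→2023:
ΣP(2023)Q(2022) = 388.84×12 + 19461.83×5 + 62.49×21 + 1644.61×3 = 4666.08 + 97309.15 + 1312.29 + 4933.83 = 108221.35
ΣP(2022)Q(2022) = 323.71×12 + 22557.87×5 + 75.53×21 + 1965.24×3 = 3884.52 + 112789.35 + 1586.13 + 5895.72 = 124155.72
link = 108221.35/124155.72 = 0.871658
Link 2023→2024:
ΣP(2024)Q(2023) = 462.14×15 + 20182.57×5 + 69.89×25 + 1432.88×3 = 6932.1 + 100912.85 + 1747.25 + 4298.64 = 113890.84
ΣP(2023)Q(2023) = 388.84×15 + 19461.83×5 + 62.49×25 + 1644.61×3 = 5832.6 + 97309.15 + 1562.25 + 4933.83 = 109637.83
link = 113890.84/109637.83 = 1.038791
Chained index = 100 × 0.871658 × 1.038791 = 90.5471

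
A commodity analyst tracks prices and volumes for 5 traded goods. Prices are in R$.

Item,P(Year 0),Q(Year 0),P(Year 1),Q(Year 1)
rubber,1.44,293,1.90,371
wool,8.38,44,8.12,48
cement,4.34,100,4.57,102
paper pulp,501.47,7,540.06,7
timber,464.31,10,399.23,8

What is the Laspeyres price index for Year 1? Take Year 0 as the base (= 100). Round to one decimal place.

Laspeyres price index uses base-period quantities as weights.
ΣP(Year 1)·Q(Year 0) = 1.90×293 + 8.12×44 + 4.57×100 + 540.06×7 + 399.23×10 = 556.7 + 357.28 + 457 + 3780.42 + 3992.3 = 9143.7
ΣP(Year 0)·Q(Year 0) = 1.44×293 + 8.38×44 + 4.34×100 + 501.47×7 + 464.31×10 = 421.92 + 368.72 + 434 + 3510.29 + 4643.1 = 9378.03
Index = 9143.7 / 9378.03 × 100 = 97.5013

97.5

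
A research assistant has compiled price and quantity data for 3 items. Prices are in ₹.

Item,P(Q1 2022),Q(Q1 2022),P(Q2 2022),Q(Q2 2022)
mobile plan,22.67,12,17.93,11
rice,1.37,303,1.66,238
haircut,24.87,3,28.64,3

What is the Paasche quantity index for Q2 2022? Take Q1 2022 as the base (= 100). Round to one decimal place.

84.4

Paasche quantity index uses current-period prices as weights.
ΣP(Q2 2022)·Q(Q2 2022) = 17.93×11 + 1.66×238 + 28.64×3 = 197.23 + 395.08 + 85.92 = 678.23
ΣP(Q2 2022)·Q(Q1 2022) = 17.93×12 + 1.66×303 + 28.64×3 = 215.16 + 502.98 + 85.92 = 804.06
Index = 678.23 / 804.06 × 100 = 84.3507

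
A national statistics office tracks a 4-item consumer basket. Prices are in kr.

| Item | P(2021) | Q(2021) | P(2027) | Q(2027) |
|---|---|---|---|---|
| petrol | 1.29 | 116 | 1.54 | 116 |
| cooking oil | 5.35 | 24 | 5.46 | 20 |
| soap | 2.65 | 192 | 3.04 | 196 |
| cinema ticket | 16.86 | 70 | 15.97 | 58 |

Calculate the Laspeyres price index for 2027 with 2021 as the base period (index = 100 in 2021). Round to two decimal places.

Laspeyres price index uses base-period quantities as weights.
ΣP(2027)·Q(2021) = 1.54×116 + 5.46×24 + 3.04×192 + 15.97×70 = 178.64 + 131.04 + 583.68 + 1117.9 = 2011.26
ΣP(2021)·Q(2021) = 1.29×116 + 5.35×24 + 2.65×192 + 16.86×70 = 149.64 + 128.4 + 508.8 + 1180.2 = 1967.04
Index = 2011.26 / 1967.04 × 100 = 102.2480

102.25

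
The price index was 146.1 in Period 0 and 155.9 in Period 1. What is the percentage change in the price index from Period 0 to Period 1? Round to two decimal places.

6.71%

Change = (155.9 − 146.1) / 146.1 × 100
       = 9.8 / 146.1 × 100 = 6.7077%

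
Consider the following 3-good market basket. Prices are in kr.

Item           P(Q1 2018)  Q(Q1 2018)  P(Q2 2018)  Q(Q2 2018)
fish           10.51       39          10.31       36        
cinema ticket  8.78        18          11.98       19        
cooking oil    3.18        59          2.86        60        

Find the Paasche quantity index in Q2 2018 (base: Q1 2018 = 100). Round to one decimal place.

Paasche quantity index uses current-period prices as weights.
ΣP(Q2 2018)·Q(Q2 2018) = 10.31×36 + 11.98×19 + 2.86×60 = 371.16 + 227.62 + 171.6 = 770.38
ΣP(Q2 2018)·Q(Q1 2018) = 10.31×39 + 11.98×18 + 2.86×59 = 402.09 + 215.64 + 168.74 = 786.47
Index = 770.38 / 786.47 × 100 = 97.9541

98.0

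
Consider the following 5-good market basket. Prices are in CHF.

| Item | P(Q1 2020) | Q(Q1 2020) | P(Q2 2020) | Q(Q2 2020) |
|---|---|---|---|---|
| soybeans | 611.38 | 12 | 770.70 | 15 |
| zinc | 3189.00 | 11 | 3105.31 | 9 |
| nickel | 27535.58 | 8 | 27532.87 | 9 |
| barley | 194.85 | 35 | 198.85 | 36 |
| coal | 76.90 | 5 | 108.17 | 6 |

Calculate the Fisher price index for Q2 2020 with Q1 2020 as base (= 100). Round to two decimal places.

100.57

Laspeyres component (base-period weights):
ΣP(Q2 2020)Q(Q1 2020) = 770.70×12 + 3105.31×11 + 27532.87×8 + 198.85×35 + 108.17×5 = 9248.4 + 34158.41 + 220262.96 + 6959.75 + 540.85 = 271170.37
ΣP(Q1 2020)Q(Q1 2020) = 611.38×12 + 3189.00×11 + 27535.58×8 + 194.85×35 + 76.90×5 = 7336.56 + 35079 + 220284.64 + 6819.75 + 384.5 = 269904.45
L = 271170.37 / 269904.45 × 100 = 100.4690
Paasche component (current-period weights):
ΣP(Q2 2020)Q(Q2 2020) = 770.70×15 + 3105.31×9 + 27532.87×9 + 198.85×36 + 108.17×6 = 11560.5 + 27947.79 + 247795.83 + 7158.6 + 649.02 = 295111.74
ΣP(Q1 2020)Q(Q2 2020) = 611.38×15 + 3189.00×9 + 27535.58×9 + 194.85×36 + 76.90×6 = 9170.7 + 28701 + 247820.22 + 7014.6 + 461.4 = 293167.92
P = 295111.74 / 293167.92 × 100 = 100.6630
Fisher = √(L × P) = √(100.4690 × 100.6630) = 100.5660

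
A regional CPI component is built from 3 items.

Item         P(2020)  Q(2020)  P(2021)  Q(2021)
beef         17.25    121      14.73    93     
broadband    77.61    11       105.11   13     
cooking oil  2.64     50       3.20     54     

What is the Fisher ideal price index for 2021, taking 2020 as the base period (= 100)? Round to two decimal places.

103.17

Laspeyres component (base-period weights):
ΣP(2021)Q(2020) = 14.73×121 + 105.11×11 + 3.20×50 = 1782.33 + 1156.21 + 160 = 3098.54
ΣP(2020)Q(2020) = 17.25×121 + 77.61×11 + 2.64×50 = 2087.25 + 853.71 + 132 = 3072.96
L = 3098.54 / 3072.96 × 100 = 100.8324
Paasche component (current-period weights):
ΣP(2021)Q(2021) = 14.73×93 + 105.11×13 + 3.20×54 = 1369.89 + 1366.43 + 172.8 = 2909.12
ΣP(2020)Q(2021) = 17.25×93 + 77.61×13 + 2.64×54 = 1604.25 + 1008.93 + 142.56 = 2755.74
P = 2909.12 / 2755.74 × 100 = 105.5658
Fisher = √(L × P) = √(100.8324 × 105.5658) = 103.1720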